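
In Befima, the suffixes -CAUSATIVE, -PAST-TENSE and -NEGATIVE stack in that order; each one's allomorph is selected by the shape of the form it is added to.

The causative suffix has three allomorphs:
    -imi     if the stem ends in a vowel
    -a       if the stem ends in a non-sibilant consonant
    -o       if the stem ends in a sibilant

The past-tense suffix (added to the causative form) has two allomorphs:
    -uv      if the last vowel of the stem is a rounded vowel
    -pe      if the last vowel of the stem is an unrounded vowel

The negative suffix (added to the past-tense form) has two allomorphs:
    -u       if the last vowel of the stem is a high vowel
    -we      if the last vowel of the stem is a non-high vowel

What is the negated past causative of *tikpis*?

tikpisouvu

Since the final sound of *tikpis* is /s/ (a sibilant), it takes -o, giving *tikpiso*.
The last vowel of the causative form *tikpiso* is /o/, which is a rounded vowel, so the past-tense suffix is -uv, giving *tikpisouv*.
The last vowel of the past-tense form *tikpisouv* is /u/, which is a high vowel, so the negative suffix is -u, giving *tikpisouvu*.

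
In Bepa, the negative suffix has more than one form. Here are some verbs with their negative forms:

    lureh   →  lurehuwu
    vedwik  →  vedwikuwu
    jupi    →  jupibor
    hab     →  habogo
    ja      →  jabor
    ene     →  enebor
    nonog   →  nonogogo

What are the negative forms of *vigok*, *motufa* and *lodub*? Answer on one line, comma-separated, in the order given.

vigokuwu, motufabor, lodubogo

The pattern is voicing of the final sound: -uwu when the stem ends in a voiceless consonant (*lureh*, *vedwik*); -ogo when the stem ends in a voiced consonant (*hab*, *nonog*); -bor when the stem ends in a vowel (*jupi*, *ja*, *ene*).
Since the final sound of *vigok* is /k/ (a voiceless consonant), it takes -uwu, giving *vigokuwu*.
Since the final sound of *motufa* is /a/ (a vowel), it takes -bor, giving *motufabor*.
*lodub* — final sound /b/ (a voiced consonant) → -ogo → *lodubogo*.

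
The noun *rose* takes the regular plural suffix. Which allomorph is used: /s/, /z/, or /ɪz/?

The stem *rose* ends in a sibilant (/s, z, ʃ, ʒ, tʃ, dʒ/).
The plural suffix surfaces as /ɪz/ after sibilants, /s/ after other voiceless consonants, and /z/ after other voiced sounds.
So the plural -s on *rose* is pronounced /ɪz/.

/ɪz/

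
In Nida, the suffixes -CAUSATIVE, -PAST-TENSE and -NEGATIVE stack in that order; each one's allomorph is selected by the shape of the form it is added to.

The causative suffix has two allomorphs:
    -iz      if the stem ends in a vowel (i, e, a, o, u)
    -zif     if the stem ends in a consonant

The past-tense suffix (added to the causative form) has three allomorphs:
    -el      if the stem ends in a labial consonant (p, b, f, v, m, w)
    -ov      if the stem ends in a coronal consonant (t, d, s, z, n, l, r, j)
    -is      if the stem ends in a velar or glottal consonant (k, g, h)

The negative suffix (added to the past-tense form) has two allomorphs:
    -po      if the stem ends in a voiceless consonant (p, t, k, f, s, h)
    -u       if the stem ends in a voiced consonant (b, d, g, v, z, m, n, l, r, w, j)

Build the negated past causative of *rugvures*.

rugvureszifelu

Since the final sound of *rugvures* is /s/ (a consonant), it takes -zif, giving *rugvureszif*.
Since the final consonant of the causative form *rugvureszif* is /f/ (labial), it takes -el, giving *rugvureszifel*.
The final consonant of the past-tense form *rugvureszifel* is /l/, which is voiced, so the negative suffix is -u, giving *rugvureszifelu*.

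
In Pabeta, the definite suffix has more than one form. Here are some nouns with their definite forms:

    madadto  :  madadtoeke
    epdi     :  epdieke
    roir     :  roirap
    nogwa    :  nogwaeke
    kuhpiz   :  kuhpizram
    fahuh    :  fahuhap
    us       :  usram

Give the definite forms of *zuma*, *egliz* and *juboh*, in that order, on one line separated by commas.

The alternation tracks the final sound of the stem — -ram when the stem ends in a sibilant (*kuhpiz*, *us*); -ap when the stem ends in a non-sibilant consonant (*roir*, *fahuh*); -eke when the stem ends in a vowel (*madadto*, *epdi*, *nogwa*).
*zuma*: final sound = /a/, a vowel → -eke → *zumaeke*.
*egliz*: final sound = /z/, a sibilant → -ram → *eglizram*.
*juboh*: final sound = /h/, a non-sibilant consonant → -ap → *jubohap*.

zumaeke, eglizram, jubohap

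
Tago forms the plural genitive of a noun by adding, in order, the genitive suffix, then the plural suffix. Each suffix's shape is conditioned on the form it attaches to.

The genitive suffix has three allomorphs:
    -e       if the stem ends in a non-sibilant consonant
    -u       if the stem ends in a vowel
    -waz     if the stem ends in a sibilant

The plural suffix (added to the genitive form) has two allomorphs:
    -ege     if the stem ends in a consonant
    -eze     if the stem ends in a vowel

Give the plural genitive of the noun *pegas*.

The final sound of *pegas* is /s/, which is a sibilant, so the genitive suffix is -waz, giving *pegaswaz*.
The genitive form *pegaswaz*: final sound = /z/, a consonant → -ege → *pegaswazege*.

pegaswazege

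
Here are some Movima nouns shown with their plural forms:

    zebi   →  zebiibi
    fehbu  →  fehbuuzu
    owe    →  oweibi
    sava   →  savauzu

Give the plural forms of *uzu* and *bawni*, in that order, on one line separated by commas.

The alternation tracks the last vowel of the stem — -ibi when the last vowel of the stem is a front vowel (*zebi*, *owe*); -uzu when the last vowel of the stem is a back vowel (*fehbu*, *sava*).
Since the last vowel of *uzu* is /u/ (a back vowel), it takes -uzu, giving *uzuuzu*.
The last vowel of *bawni* is /i/, which is a front vowel, so the suffix is -ibi, giving *bawniibi*.

uzuuzu, bawniibi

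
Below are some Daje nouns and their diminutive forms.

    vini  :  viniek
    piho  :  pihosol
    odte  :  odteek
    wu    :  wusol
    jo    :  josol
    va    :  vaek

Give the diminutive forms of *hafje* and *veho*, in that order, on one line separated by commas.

The pattern is rounding harmony: -sol when the last vowel of the stem is a rounded vowel (*piho*, *wu*, *jo*); -ek when the last vowel of the stem is an unrounded vowel (*vini*, *odte*, *va*).
The last vowel of *hafje* is /e/, which is an unrounded vowel, so the suffix is -ek, giving *hafjeek*.
*veho*: last vowel = /o/, a rounded vowel → -sol → *vehosol*.

hafjeek, vehosol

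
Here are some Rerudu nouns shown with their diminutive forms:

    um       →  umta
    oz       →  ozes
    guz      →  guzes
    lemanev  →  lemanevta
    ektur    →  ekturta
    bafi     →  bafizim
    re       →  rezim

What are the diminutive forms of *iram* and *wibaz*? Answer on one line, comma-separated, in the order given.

iramta, wibazes

The pattern is sibilance of the final sound: -es when the stem ends in a sibilant (*oz*, *guz*); -ta when the stem ends in a non-sibilant consonant (*um*, *lemanev*, *ektur*); -zim when the stem ends in a vowel (*bafi*, *re*).
The final sound of *iram* is /m/, which is a non-sibilant consonant, so the suffix is -ta, giving *iramta*.
*wibaz* — final sound /z/ (a sibilant) → -es → *wibazes*.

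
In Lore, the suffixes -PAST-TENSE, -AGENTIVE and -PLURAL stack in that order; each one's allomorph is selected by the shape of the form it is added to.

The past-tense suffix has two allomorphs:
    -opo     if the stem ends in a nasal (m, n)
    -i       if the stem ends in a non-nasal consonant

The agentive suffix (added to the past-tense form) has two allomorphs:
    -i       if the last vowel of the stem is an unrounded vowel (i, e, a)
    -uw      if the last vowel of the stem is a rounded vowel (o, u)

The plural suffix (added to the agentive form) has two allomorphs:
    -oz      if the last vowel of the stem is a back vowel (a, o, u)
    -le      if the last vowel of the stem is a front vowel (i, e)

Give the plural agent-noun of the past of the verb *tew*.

tewiile

*tew*: final consonant = /w/, non-nasal → -i → *tewi*.
The past-tense form *tewi*: last vowel = /i/, an unrounded vowel → -i → *tewii*.
Since the last vowel of the agentive form *tewii* is /i/ (a front vowel), it takes -le, giving *tewiile*.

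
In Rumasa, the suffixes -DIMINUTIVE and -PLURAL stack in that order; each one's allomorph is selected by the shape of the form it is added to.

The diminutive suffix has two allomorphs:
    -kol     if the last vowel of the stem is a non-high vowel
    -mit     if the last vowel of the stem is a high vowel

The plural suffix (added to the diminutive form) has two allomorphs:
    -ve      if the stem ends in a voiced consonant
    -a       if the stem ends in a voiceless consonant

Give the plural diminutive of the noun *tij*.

tijmita

Since the last vowel of *tij* is /i/ (a high vowel), it takes -mit, giving *tijmit*.
Since the final consonant of the diminutive form *tijmit* is /t/ (voiceless), it takes -a, giving *tijmita*.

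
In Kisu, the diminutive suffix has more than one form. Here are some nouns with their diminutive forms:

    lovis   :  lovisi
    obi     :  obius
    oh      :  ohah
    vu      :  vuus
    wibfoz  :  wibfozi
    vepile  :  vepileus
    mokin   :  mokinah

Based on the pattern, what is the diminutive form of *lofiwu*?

lofiwuus

Looking at the final sound of each stem: -i when the stem ends in a sibilant (*lovis*, *wibfoz*); -ah when the stem ends in a non-sibilant consonant (*oh*, *mokin*); -us when the stem ends in a vowel (*obi*, *vu*, *vepile*).
The final sound of *lofiwu* is /u/, which is a vowel, so the suffix is -us, giving *lofiwuus*.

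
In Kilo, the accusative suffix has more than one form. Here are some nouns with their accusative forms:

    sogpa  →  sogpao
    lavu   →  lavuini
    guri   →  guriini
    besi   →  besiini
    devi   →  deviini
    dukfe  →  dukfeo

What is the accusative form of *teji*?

The suffix is conditioned by the last vowel: -ini when the last vowel of the stem is a high vowel (*lavu*, *guri*, *besi*, *devi*); -o when the last vowel of the stem is a non-high vowel (*sogpa*, *dukfe*).
The last vowel of *teji* is /i/, which is a high vowel, so the suffix is -ini, giving *tejiini*.

tejiini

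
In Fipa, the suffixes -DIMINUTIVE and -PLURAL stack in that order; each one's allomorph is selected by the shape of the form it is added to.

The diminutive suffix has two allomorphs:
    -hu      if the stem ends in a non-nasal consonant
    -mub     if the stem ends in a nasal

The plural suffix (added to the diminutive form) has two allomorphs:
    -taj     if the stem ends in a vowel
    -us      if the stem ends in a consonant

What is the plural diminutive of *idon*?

Since the final consonant of *idon* is /n/ (a nasal), it takes -mub, giving *idonmub*.
Since the final sound of the diminutive form *idonmub* is /b/ (a consonant), it takes -us, giving *idonmubus*.

idonmubus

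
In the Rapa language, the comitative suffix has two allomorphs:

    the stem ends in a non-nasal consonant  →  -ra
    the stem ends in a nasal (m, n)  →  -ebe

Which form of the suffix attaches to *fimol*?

-ra

The final consonant of *fimol* is /l/, which is non-nasal, so the suffix is -ra.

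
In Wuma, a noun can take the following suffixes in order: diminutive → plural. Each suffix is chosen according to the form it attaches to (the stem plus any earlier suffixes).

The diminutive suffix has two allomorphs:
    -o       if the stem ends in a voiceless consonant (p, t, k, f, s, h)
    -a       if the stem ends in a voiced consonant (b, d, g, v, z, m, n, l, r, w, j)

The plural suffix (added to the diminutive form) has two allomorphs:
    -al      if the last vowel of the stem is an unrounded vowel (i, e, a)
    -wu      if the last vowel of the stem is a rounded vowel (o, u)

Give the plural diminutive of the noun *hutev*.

*hutev*: final consonant = /v/, voiced → -a → *huteva*.
The diminutive form *huteva* — last vowel /a/ (an unrounded vowel) → -al → *hutevaal*.

hutevaal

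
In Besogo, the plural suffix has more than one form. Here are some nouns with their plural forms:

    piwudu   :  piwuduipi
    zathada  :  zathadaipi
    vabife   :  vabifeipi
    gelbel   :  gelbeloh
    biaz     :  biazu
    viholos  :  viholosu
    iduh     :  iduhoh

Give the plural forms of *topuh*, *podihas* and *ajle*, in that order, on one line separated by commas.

The pattern is sibilance of the final sound: -u when the stem ends in a sibilant (*biaz*, *viholos*); -oh when the stem ends in a non-sibilant consonant (*gelbel*, *iduh*); -ipi when the stem ends in a vowel (*piwudu*, *zathada*, *vabife*).
*topuh* — final sound /h/ (a non-sibilant consonant) → -oh → *topuhoh*.
*podihas*: final sound = /s/, a sibilant → -u → *podihasu*.
Since the final sound of *ajle* is /e/ (a vowel), it takes -ipi, giving *ajleipi*.

topuhoh, podihasu, ajleipi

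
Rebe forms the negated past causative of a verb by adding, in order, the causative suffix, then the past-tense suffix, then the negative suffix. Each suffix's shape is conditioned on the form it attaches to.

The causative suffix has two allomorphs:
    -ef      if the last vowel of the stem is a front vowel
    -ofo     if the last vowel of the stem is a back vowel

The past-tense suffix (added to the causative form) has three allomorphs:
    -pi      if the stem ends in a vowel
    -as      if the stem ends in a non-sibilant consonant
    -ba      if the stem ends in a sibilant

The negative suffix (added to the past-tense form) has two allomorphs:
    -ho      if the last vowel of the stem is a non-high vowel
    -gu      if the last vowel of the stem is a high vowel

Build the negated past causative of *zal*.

zalofopigu

*zal* — last vowel /a/ (a back vowel) → -ofo → *zalofo*.
The causative form *zalofo* — final sound /o/ (a vowel) → -pi → *zalofopi*.
The last vowel of the past-tense form *zalofopi* is /i/, which is a high vowel, so the negative suffix is -gu, giving *zalofopigu*.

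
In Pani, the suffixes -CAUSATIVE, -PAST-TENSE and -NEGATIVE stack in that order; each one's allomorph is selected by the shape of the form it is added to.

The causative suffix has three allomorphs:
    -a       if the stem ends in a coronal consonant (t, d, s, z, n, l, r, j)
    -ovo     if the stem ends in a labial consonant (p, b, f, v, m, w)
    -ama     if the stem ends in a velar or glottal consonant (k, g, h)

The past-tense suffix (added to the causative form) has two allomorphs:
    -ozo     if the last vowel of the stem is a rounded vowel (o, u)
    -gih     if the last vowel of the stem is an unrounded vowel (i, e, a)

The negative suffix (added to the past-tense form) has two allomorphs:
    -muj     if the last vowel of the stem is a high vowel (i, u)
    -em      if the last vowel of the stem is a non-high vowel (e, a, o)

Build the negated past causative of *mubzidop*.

mubzidopovoozoem

*mubzidop* — final consonant /p/ (labial) → -ovo → *mubzidopovo*.
Since the last vowel of the causative form *mubzidopovo* is /o/ (a rounded vowel), it takes -ozo, giving *mubzidopovoozo*.
Since the last vowel of the past-tense form *mubzidopovoozo* is /o/ (a non-high vowel), it takes -em, giving *mubzidopovoozoem*.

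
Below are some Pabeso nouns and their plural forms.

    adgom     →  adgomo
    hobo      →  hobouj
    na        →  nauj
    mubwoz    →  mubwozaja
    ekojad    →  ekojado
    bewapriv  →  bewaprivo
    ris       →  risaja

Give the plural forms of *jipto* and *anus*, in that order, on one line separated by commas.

jiptouj, anusaja

The pattern is sibilance of the final sound: -aja when the stem ends in a sibilant (*mubwoz*, *ris*); -o when the stem ends in a non-sibilant consonant (*adgom*, *ekojad*, *bewapriv*); -uj when the stem ends in a vowel (*hobo*, *na*).
*jipto*: final sound = /o/, a vowel → -uj → *jiptouj*.
The final sound of *anus* is /s/, which is a sibilant, so the suffix is -aja, giving *anusaja*.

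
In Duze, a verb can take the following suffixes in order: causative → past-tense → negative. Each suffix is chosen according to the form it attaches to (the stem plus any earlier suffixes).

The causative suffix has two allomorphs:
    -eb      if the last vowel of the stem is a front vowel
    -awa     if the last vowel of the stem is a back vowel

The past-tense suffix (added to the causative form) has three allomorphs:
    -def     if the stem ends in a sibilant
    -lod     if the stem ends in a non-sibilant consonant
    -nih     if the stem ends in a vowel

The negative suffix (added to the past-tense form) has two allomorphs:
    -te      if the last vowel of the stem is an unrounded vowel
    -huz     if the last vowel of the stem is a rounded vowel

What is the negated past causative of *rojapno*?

rojapnoawanihte

*rojapno*: last vowel = /o/, a back vowel → -awa → *rojapnoawa*.
The final sound of the causative form *rojapnoawa* is /a/, which is a vowel, so the past-tense suffix is -nih, giving *rojapnoawanih*.
The past-tense form *rojapnoawanih*: last vowel = /i/, an unrounded vowel → -te → *rojapnoawanihte*.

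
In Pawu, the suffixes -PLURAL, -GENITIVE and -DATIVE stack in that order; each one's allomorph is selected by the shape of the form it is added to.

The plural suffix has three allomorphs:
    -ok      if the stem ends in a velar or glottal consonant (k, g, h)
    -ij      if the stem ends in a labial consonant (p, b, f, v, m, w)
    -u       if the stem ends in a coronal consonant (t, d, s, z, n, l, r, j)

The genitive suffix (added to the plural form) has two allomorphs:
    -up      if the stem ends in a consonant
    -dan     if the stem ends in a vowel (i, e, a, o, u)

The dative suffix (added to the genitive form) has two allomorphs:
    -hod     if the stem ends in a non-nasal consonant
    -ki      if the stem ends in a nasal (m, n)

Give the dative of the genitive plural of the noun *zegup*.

zegupijuphod

Since the final consonant of *zegup* is /p/ (labial), it takes -ij, giving *zegupij*.
Since the final sound of the plural form *zegupij* is /j/ (a consonant), it takes -up, giving *zegupijup*.
Since the final consonant of the genitive form *zegupijup* is /p/ (non-nasal), it takes -hod, giving *zegupijuphod*.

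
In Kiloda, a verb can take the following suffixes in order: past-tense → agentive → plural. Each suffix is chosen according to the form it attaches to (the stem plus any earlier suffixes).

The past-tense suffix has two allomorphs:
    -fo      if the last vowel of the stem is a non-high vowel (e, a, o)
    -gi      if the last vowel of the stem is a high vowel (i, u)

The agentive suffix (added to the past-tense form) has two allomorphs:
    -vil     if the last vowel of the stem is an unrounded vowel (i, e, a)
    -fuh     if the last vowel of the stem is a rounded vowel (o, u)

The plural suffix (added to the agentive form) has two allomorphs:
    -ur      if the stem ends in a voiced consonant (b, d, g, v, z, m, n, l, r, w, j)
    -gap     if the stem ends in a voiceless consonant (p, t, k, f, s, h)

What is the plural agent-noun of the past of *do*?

dofofuhgap

*do* — last vowel /o/ (a non-high vowel) → -fo → *dofo*.
The past-tense form *dofo*: last vowel = /o/, a rounded vowel → -fuh → *dofofuh*.
The agentive form *dofofuh*: final consonant = /h/, voiceless → -gap → *dofofuhgap*.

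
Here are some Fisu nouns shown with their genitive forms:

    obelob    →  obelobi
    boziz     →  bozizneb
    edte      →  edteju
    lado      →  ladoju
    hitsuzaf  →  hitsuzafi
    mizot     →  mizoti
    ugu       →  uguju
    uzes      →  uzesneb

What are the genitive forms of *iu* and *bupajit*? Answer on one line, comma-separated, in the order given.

The pattern is sibilance of the final sound: -neb when the stem ends in a sibilant (*boziz*, *uzes*); -i when the stem ends in a non-sibilant consonant (*obelob*, *hitsuzaf*, *mizot*); -ju when the stem ends in a vowel (*edte*, *lado*, *ugu*).
*iu* — final sound /u/ (a vowel) → -ju → *iuju*.
The final sound of *bupajit* is /t/, which is a non-sibilant consonant, so the suffix is -i, giving *bupajiti*.

iuju, bupajiti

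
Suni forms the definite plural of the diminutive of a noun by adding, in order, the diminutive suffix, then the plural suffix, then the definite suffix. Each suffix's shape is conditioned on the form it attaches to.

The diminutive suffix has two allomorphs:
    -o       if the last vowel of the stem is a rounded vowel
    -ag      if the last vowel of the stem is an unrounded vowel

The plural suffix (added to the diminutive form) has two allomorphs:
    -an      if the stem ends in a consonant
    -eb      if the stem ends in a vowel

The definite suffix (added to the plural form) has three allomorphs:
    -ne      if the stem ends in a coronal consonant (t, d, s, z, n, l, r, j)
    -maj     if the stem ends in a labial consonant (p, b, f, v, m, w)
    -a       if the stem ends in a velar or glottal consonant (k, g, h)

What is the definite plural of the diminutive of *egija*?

egijaaganne

*egija*: last vowel = /a/, an unrounded vowel → -ag → *egijaag*.
The diminutive form *egijaag*: final sound = /g/, a consonant → -an → *egijaagan*.
The plural form *egijaagan*: final consonant = /n/, coronal → -ne → *egijaaganne*.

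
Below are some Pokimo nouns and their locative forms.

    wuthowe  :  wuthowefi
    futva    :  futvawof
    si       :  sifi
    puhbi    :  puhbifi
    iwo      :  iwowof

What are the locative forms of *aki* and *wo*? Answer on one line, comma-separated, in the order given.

akifi, wowof

The pattern is front/back vowel harmony: -fi when the last vowel of the stem is a front vowel (*wuthowe*, *si*, *puhbi*); -wof when the last vowel of the stem is a back vowel (*futva*, *iwo*).
The last vowel of *aki* is /i/, which is a front vowel, so the suffix is -fi, giving *akifi*.
The last vowel of *wo* is /o/, which is a back vowel, so the suffix is -wof, giving *wowof*.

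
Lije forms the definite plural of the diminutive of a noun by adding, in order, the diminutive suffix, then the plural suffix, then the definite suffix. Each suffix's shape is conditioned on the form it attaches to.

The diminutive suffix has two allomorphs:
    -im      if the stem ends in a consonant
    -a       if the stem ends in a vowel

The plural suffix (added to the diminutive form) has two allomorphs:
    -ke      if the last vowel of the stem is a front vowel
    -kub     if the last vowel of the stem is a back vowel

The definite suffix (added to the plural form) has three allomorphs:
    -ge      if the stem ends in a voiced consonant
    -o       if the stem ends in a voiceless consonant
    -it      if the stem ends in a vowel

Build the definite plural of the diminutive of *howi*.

Since the final sound of *howi* is /i/ (a vowel), it takes -a, giving *howia*.
The diminutive form *howia*: last vowel = /a/, a back vowel → -kub → *howiakub*.
The plural form *howiakub* — final sound /b/ (a voiced consonant) → -ge → *howiakubge*.

howiakubge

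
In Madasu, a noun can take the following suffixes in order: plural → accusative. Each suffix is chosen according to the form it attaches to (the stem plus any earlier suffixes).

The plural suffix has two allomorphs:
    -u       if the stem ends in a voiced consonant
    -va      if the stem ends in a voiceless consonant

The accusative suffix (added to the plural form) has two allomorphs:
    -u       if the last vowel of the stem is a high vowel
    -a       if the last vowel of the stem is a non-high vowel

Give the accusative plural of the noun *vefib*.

vefibuu

Since the final consonant of *vefib* is /b/ (voiced), it takes -u, giving *vefibu*.
The plural form *vefibu*: last vowel = /u/, a high vowel → -u → *vefibuu*.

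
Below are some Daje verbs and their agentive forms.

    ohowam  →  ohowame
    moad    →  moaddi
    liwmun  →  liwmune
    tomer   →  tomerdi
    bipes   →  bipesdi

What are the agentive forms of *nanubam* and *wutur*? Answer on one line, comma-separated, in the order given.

nanubame, wuturdi

The alternation tracks the final consonant of the stem — -e when the stem ends in a nasal (*ohowam*, *liwmun*); -di when the stem ends in a non-nasal consonant (*moad*, *tomer*, *bipes*).
*nanubam*: final consonant = /m/, a nasal → -e → *nanubame*.
Since the final consonant of *wutur* is /r/ (non-nasal), it takes -di, giving *wuturdi*.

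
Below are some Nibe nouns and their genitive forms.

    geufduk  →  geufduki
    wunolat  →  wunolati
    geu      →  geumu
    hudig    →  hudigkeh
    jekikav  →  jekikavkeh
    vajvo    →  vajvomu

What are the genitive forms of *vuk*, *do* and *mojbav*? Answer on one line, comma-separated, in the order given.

The pattern is voicing of the final sound: -i when the stem ends in a voiceless consonant (*geufduk*, *wunolat*); -keh when the stem ends in a voiced consonant (*hudig*, *jekikav*); -mu when the stem ends in a vowel (*geu*, *vajvo*).
*vuk* — final sound /k/ (a voiceless consonant) → -i → *vuki*.
Since the final sound of *do* is /o/ (a vowel), it takes -mu, giving *domu*.
Since the final sound of *mojbav* is /v/ (a voiced consonant), it takes -keh, giving *mojbavkeh*.

vuki, domu, mojbavkeh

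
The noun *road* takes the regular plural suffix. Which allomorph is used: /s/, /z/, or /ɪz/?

/z/

The stem *road* ends in a voiced non-sibilant sound.
The plural suffix surfaces as /ɪz/ after sibilants, /s/ after other voiceless consonants, and /z/ after other voiced sounds.
So the plural -s on *road* is pronounced /z/.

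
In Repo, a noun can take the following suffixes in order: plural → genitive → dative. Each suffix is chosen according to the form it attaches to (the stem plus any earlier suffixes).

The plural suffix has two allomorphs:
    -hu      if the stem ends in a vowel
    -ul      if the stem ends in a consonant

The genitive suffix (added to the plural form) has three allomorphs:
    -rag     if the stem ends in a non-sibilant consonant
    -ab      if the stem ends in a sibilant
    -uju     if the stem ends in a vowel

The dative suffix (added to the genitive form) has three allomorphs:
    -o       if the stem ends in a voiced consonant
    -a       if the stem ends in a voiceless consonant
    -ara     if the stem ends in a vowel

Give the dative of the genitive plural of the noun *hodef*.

hodefulrago

Since the final sound of *hodef* is /f/ (a consonant), it takes -ul, giving *hodeful*.
The plural form *hodeful* — final sound /l/ (a non-sibilant consonant) → -rag → *hodefulrag*.
Since the final sound of the genitive form *hodefulrag* is /g/ (a voiced consonant), it takes -o, giving *hodefulrago*.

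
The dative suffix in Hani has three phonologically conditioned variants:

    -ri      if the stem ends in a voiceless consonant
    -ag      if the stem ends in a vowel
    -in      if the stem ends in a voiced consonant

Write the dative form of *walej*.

walejin

*walej*: final sound = /j/, a voiced consonant → -in → *walejin*.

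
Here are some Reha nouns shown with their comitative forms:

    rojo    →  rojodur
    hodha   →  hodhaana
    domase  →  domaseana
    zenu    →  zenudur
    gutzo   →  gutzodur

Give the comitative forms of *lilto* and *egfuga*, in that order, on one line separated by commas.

Looking at the last vowel of each stem: -dur when the last vowel of the stem is a rounded vowel (*rojo*, *zenu*, *gutzo*); -ana when the last vowel of the stem is an unrounded vowel (*hodha*, *domase*).
*lilto* — last vowel /o/ (a rounded vowel) → -dur → *liltodur*.
*egfuga*: last vowel = /a/, an unrounded vowel → -ana → *egfugaana*.

liltodur, egfugaana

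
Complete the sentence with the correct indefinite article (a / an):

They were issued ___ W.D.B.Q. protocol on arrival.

a

The indefinite article is chosen by the initial *sound* of the following word, not its spelling.
The initialism *W.D.B.Q.* is read letter by letter; the first letter, W, is pronounced /ˈdʌbəl.juː/, which begins with a consonant sound.
So the article is *a*: They were issued a W.D.B.Q. protocol on arrival.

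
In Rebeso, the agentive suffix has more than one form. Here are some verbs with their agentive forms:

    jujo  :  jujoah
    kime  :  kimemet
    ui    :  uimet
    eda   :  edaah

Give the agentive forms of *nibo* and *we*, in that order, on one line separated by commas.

The suffix is conditioned by the last vowel: -met when the last vowel of the stem is a front vowel (*kime*, *ui*); -ah when the last vowel of the stem is a back vowel (*jujo*, *eda*).
*nibo* — last vowel /o/ (a back vowel) → -ah → *niboah*.
*we*: last vowel = /e/, a front vowel → -met → *wemet*.

niboah, wemet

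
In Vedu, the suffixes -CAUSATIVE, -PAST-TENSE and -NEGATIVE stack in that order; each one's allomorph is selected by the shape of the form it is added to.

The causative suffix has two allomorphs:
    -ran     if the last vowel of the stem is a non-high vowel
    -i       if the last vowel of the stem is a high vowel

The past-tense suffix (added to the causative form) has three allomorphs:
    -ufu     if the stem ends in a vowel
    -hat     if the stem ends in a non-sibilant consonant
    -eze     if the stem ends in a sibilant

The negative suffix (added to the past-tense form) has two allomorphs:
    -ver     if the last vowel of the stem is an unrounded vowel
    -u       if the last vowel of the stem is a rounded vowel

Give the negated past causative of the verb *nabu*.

nabuiufuu

Since the last vowel of *nabu* is /u/ (a high vowel), it takes -i, giving *nabui*.
The causative form *nabui* — final sound /i/ (a vowel) → -ufu → *nabuiufu*.
The past-tense form *nabuiufu*: last vowel = /u/, a rounded vowel → -u → *nabuiufuu*.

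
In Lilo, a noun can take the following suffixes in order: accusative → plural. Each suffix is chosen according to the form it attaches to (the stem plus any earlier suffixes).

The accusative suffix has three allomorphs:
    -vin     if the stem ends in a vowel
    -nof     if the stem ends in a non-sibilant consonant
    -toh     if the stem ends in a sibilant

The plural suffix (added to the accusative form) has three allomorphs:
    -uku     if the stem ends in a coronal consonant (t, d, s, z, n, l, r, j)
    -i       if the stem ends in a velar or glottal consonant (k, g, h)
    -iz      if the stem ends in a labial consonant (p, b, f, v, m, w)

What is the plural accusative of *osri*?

*osri*: final sound = /i/, a vowel → -vin → *osrivin*.
The final consonant of the accusative form *osrivin* is /n/, which is coronal, so the plural suffix is -uku, giving *osrivinuku*.

osrivinuku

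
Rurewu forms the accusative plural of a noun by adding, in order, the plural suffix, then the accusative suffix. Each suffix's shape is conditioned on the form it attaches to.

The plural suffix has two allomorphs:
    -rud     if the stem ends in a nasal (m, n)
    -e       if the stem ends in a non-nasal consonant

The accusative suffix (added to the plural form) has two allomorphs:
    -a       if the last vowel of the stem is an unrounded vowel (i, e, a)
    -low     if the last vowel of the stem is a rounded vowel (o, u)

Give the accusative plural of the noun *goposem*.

goposemrudlow

The final consonant of *goposem* is /m/, which is a nasal, so the plural suffix is -rud, giving *goposemrud*.
The plural form *goposemrud*: last vowel = /u/, a rounded vowel → -low → *goposemrudlow*.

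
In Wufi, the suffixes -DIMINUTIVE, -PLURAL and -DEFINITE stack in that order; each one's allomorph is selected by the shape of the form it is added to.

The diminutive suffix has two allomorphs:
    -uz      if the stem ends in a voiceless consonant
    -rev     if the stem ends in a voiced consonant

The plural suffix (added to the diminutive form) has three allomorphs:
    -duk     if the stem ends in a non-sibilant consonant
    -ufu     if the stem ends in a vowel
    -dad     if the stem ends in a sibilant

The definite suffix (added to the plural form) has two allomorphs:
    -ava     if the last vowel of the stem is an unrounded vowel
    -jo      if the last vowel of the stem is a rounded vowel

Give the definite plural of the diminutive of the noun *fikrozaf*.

Since the final consonant of *fikrozaf* is /f/ (voiceless), it takes -uz, giving *fikrozafuz*.
The diminutive form *fikrozafuz* — final sound /z/ (a sibilant) → -dad → *fikrozafuzdad*.
The last vowel of the plural form *fikrozafuzdad* is /a/, which is an unrounded vowel, so the definite suffix is -ava, giving *fikrozafuzdadava*.

fikrozafuzdadava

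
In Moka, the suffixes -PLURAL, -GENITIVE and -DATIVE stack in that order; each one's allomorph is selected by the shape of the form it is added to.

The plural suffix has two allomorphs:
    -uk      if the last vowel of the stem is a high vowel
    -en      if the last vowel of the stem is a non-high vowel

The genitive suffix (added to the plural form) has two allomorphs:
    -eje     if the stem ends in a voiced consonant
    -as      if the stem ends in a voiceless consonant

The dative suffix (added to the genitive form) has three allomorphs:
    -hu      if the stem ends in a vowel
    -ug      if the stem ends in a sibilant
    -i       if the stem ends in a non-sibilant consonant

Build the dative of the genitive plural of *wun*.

wunukasug

*wun* — last vowel /u/ (a high vowel) → -uk → *wunuk*.
The plural form *wunuk*: final consonant = /k/, voiceless → -as → *wunukas*.
The final sound of the genitive form *wunukas* is /s/, which is a sibilant, so the dative suffix is -ug, giving *wunukasug*.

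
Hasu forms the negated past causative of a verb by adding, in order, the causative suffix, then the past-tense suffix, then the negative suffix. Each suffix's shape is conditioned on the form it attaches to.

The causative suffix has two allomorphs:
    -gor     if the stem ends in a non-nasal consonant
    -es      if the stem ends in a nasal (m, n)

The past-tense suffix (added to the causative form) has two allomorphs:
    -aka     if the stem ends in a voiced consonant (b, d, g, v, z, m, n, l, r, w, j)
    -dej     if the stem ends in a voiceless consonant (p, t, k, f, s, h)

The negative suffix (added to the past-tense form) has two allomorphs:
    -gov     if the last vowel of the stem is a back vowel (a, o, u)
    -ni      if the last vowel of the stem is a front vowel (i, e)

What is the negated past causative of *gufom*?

*gufom* — final consonant /m/ (a nasal) → -es → *gufomes*.
The causative form *gufomes*: final consonant = /s/, voiceless → -dej → *gufomesdej*.
The last vowel of the past-tense form *gufomesdej* is /e/, which is a front vowel, so the negative suffix is -ni, giving *gufomesdejni*.

gufomesdejni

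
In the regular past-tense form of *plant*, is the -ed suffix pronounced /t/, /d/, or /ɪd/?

/ɪd/

The stem *plant* ends in /t/ or /d/.
The -ed suffix is realized as /ɪd/ after /t, d/; as /t/ after other voiceless consonants; and as /d/ after other voiced sounds.
So -ed on *plant* is pronounced /ɪd/.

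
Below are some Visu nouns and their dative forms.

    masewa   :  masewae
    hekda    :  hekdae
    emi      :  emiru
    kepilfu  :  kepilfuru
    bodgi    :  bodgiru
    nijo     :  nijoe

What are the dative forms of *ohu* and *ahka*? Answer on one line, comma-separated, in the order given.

ohuru, ahkae

The pattern is height harmony: -ru when the last vowel of the stem is a high vowel (*emi*, *kepilfu*, *bodgi*); -e when the last vowel of the stem is a non-high vowel (*masewa*, *hekda*, *nijo*).
*ohu* — last vowel /u/ (a high vowel) → -ru → *ohuru*.
Since the last vowel of *ahka* is /a/ (a non-high vowel), it takes -e, giving *ahkae*.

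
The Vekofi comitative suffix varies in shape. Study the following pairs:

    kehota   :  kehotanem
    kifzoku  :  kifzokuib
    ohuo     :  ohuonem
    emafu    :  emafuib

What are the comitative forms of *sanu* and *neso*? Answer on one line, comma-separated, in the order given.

sanuib, nesonem

The alternation tracks the last vowel of the stem — -ib when the last vowel of the stem is a high vowel (*kifzoku*, *emafu*); -nem when the last vowel of the stem is a non-high vowel (*kehota*, *ohuo*).
Since the last vowel of *sanu* is /u/ (a high vowel), it takes -ib, giving *sanuib*.
*neso*: last vowel = /o/, a non-high vowel → -nem → *nesonem*.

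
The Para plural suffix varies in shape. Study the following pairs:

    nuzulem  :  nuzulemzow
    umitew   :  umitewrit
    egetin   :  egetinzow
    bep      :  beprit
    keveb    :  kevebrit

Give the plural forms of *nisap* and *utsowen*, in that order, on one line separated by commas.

nisaprit, utsowenzow

Looking at the final consonant of each stem: -zow when the stem ends in a nasal (*nuzulem*, *egetin*); -rit when the stem ends in a non-nasal consonant (*umitew*, *bep*, *keveb*).
The final consonant of *nisap* is /p/, which is non-nasal, so the suffix is -rit, giving *nisaprit*.
*utsowen* — final consonant /n/ (a nasal) → -zow → *utsowenzow*.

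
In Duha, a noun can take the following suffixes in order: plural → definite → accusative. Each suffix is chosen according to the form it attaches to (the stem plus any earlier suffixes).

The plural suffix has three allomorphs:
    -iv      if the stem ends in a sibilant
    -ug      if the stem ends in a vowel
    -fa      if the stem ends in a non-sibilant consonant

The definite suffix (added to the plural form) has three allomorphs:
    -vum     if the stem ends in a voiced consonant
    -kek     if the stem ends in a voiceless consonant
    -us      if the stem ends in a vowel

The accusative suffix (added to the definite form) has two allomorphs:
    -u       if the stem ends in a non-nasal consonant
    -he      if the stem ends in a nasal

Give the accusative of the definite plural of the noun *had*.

hadfausu

*had* — final sound /d/ (a non-sibilant consonant) → -fa → *hadfa*.
The plural form *hadfa* — final sound /a/ (a vowel) → -us → *hadfaus*.
The definite form *hadfaus*: final consonant = /s/, non-nasal → -u → *hadfausu*.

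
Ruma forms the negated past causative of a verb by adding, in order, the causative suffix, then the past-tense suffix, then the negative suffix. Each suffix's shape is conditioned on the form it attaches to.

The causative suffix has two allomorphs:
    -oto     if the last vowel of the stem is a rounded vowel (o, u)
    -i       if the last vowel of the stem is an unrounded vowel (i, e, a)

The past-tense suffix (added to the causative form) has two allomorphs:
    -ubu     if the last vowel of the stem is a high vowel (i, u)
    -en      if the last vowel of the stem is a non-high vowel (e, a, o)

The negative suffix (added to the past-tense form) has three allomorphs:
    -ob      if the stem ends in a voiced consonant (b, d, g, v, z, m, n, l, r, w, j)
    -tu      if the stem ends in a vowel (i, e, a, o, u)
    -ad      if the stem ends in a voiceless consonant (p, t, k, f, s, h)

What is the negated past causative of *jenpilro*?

The last vowel of *jenpilro* is /o/, which is a rounded vowel, so the causative suffix is -oto, giving *jenpilrooto*.
The last vowel of the causative form *jenpilrooto* is /o/, which is a non-high vowel, so the past-tense suffix is -en, giving *jenpilrootoen*.
The final sound of the past-tense form *jenpilrootoen* is /n/, which is a voiced consonant, so the negative suffix is -ob, giving *jenpilrootoenob*.

jenpilrootoenob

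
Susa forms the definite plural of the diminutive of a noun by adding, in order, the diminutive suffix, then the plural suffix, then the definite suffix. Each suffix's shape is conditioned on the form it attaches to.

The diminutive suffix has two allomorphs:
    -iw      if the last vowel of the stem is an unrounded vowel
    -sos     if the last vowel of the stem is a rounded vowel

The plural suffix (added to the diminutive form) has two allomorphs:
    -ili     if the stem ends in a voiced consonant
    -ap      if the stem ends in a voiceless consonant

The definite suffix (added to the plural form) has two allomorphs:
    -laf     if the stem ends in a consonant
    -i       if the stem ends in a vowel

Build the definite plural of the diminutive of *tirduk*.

*tirduk* — last vowel /u/ (a rounded vowel) → -sos → *tirduksos*.
The diminutive form *tirduksos*: final consonant = /s/, voiceless → -ap → *tirduksosap*.
The final sound of the plural form *tirduksosap* is /p/, which is a consonant, so the definite suffix is -laf, giving *tirduksosaplaf*.

tirduksosaplaf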